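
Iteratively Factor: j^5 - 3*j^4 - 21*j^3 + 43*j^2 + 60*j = (j - 3)*(j^4 - 21*j^2 - 20*j) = (j - 3)*(j + 4)*(j^3 - 4*j^2 - 5*j) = (j - 5)*(j - 3)*(j + 4)*(j^2 + j) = (j - 5)*(j - 3)*(j + 1)*(j + 4)*(j)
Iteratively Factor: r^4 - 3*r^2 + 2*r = (r + 2)*(r^3 - 2*r^2 + r) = (r - 1)*(r + 2)*(r^2 - r) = (r - 1)^2*(r + 2)*(r)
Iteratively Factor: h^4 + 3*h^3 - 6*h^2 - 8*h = (h - 2)*(h^3 + 5*h^2 + 4*h) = (h - 2)*(h + 1)*(h^2 + 4*h) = (h - 2)*(h + 1)*(h + 4)*(h)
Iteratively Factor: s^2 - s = (s - 1)*(s)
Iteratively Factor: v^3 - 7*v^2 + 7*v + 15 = (v - 5)*(v^2 - 2*v - 3) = (v - 5)*(v - 3)*(v + 1)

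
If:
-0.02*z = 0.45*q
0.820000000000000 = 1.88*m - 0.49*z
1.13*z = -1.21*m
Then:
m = 0.34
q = 0.02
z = -0.37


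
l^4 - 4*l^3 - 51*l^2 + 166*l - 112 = (l - 8)*(l - 2)*(l - 1)*(l + 7)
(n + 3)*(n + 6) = n^2 + 9*n + 18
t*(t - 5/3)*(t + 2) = t^3 + t^2/3 - 10*t/3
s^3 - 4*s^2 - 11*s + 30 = (s - 5)*(s - 2)*(s + 3)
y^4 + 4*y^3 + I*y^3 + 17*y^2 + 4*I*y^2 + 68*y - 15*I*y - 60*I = (y + 4)*(y - 3*I)*(y - I)*(y + 5*I)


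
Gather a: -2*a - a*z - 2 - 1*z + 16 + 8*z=a*(-z - 2) + 7*z + 14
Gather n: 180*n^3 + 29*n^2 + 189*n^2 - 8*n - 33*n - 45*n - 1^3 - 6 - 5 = 180*n^3 + 218*n^2 - 86*n - 12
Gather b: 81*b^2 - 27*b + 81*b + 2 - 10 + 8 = 81*b^2 + 54*b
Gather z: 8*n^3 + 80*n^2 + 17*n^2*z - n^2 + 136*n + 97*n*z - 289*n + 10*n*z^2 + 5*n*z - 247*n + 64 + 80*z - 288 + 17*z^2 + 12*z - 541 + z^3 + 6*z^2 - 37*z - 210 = 8*n^3 + 79*n^2 - 400*n + z^3 + z^2*(10*n + 23) + z*(17*n^2 + 102*n + 55) - 975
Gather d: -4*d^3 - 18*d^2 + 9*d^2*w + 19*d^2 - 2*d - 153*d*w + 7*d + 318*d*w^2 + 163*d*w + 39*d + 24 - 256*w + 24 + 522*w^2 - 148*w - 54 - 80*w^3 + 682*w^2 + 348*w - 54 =-4*d^3 + d^2*(9*w + 1) + d*(318*w^2 + 10*w + 44) - 80*w^3 + 1204*w^2 - 56*w - 60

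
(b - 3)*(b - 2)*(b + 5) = b^3 - 19*b + 30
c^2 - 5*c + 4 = (c - 4)*(c - 1)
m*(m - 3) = m^2 - 3*m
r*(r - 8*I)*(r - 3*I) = r^3 - 11*I*r^2 - 24*r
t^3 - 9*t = t*(t - 3)*(t + 3)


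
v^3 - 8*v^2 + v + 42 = (v - 7)*(v - 3)*(v + 2)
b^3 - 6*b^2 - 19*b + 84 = (b - 7)*(b - 3)*(b + 4)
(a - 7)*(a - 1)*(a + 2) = a^3 - 6*a^2 - 9*a + 14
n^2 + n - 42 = (n - 6)*(n + 7)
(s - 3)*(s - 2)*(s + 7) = s^3 + 2*s^2 - 29*s + 42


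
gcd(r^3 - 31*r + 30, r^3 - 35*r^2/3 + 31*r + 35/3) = r - 5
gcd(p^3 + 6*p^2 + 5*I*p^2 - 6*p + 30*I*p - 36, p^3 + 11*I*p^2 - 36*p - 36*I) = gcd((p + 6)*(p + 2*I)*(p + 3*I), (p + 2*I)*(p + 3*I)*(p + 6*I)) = p^2 + 5*I*p - 6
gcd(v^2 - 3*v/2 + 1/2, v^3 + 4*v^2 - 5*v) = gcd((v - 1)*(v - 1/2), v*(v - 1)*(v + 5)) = v - 1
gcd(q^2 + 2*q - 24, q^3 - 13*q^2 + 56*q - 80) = q - 4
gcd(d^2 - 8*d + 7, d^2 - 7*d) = d - 7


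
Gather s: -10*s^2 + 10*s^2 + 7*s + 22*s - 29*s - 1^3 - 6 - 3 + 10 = 0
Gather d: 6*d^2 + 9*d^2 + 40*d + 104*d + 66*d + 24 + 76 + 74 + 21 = 15*d^2 + 210*d + 195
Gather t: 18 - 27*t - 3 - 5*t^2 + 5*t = -5*t^2 - 22*t + 15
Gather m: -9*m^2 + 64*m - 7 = -9*m^2 + 64*m - 7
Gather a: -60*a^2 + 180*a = -60*a^2 + 180*a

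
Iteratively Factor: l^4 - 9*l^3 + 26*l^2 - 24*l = (l - 4)*(l^3 - 5*l^2 + 6*l) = (l - 4)*(l - 2)*(l^2 - 3*l) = l*(l - 4)*(l - 2)*(l - 3)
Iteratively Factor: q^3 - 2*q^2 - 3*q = (q - 3)*(q^2 + q) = q*(q - 3)*(q + 1)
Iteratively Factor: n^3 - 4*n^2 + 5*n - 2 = (n - 1)*(n^2 - 3*n + 2) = (n - 1)^2*(n - 2)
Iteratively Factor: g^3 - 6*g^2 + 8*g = (g - 4)*(g^2 - 2*g) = (g - 4)*(g - 2)*(g)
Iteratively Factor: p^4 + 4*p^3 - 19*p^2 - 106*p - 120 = (p - 5)*(p^3 + 9*p^2 + 26*p + 24) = (p - 5)*(p + 2)*(p^2 + 7*p + 12) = (p - 5)*(p + 2)*(p + 4)*(p + 3)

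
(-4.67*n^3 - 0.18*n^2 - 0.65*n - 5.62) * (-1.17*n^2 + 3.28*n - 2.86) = 5.4639*n^5 - 15.107*n^4 + 13.5263*n^3 + 4.9582*n^2 - 16.5746*n + 16.0732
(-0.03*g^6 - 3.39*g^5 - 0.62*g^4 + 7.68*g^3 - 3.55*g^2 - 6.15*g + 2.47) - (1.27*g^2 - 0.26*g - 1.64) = -0.03*g^6 - 3.39*g^5 - 0.62*g^4 + 7.68*g^3 - 4.82*g^2 - 5.89*g + 4.11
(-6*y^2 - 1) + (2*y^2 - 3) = -4*y^2 - 4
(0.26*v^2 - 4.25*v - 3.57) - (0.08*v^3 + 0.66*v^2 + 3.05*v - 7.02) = -0.08*v^3 - 0.4*v^2 - 7.3*v + 3.45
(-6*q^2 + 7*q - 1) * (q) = -6*q^3 + 7*q^2 - q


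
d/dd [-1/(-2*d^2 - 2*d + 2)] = (-d - 1/2)/(d^2 + d - 1)^2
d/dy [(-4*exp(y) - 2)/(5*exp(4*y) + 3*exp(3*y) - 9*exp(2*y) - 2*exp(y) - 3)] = (60*exp(4*y) + 64*exp(3*y) - 18*exp(2*y) - 36*exp(y) + 8)*exp(y)/(25*exp(8*y) + 30*exp(7*y) - 81*exp(6*y) - 74*exp(5*y) + 39*exp(4*y) + 18*exp(3*y) + 58*exp(2*y) + 12*exp(y) + 9)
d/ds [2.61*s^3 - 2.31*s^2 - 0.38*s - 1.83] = 7.83*s^2 - 4.62*s - 0.38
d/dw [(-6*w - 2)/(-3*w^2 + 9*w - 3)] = 2*(-3*w^2 - 2*w + 6)/(3*(w^4 - 6*w^3 + 11*w^2 - 6*w + 1))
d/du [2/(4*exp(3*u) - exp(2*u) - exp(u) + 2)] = (-24*exp(2*u) + 4*exp(u) + 2)*exp(u)/(4*exp(3*u) - exp(2*u) - exp(u) + 2)^2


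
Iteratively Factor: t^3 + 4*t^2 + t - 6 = (t + 2)*(t^2 + 2*t - 3) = (t - 1)*(t + 2)*(t + 3)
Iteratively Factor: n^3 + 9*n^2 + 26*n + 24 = (n + 3)*(n^2 + 6*n + 8) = (n + 3)*(n + 4)*(n + 2)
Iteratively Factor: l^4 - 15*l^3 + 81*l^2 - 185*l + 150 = (l - 3)*(l^3 - 12*l^2 + 45*l - 50) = (l - 5)*(l - 3)*(l^2 - 7*l + 10) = (l - 5)^2*(l - 3)*(l - 2)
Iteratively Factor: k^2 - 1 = (k + 1)*(k - 1)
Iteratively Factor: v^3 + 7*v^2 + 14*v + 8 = (v + 4)*(v^2 + 3*v + 2) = (v + 2)*(v + 4)*(v + 1)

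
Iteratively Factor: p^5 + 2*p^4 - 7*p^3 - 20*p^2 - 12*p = (p + 2)*(p^4 - 7*p^2 - 6*p) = (p - 3)*(p + 2)*(p^3 + 3*p^2 + 2*p) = p*(p - 3)*(p + 2)*(p^2 + 3*p + 2) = p*(p - 3)*(p + 1)*(p + 2)*(p + 2)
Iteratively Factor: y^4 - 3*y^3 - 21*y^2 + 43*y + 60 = (y - 3)*(y^3 - 21*y - 20) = (y - 5)*(y - 3)*(y^2 + 5*y + 4) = (y - 5)*(y - 3)*(y + 4)*(y + 1)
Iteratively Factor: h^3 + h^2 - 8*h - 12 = (h - 3)*(h^2 + 4*h + 4) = (h - 3)*(h + 2)*(h + 2)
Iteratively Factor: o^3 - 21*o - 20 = (o - 5)*(o^2 + 5*o + 4) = (o - 5)*(o + 4)*(o + 1)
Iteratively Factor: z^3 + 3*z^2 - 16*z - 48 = (z + 3)*(z^2 - 16) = (z - 4)*(z + 3)*(z + 4)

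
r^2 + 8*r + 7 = (r + 1)*(r + 7)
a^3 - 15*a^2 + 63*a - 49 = (a - 7)^2*(a - 1)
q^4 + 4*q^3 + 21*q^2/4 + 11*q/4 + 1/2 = (q + 1/2)^2*(q + 1)*(q + 2)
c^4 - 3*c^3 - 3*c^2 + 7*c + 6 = (c - 3)*(c - 2)*(c + 1)^2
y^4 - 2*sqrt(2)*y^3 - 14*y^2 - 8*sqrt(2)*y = y*(y - 4*sqrt(2))*(y + sqrt(2))^2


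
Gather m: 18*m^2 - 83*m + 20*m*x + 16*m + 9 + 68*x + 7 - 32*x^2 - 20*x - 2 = 18*m^2 + m*(20*x - 67) - 32*x^2 + 48*x + 14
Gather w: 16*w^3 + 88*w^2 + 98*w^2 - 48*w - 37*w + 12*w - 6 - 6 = 16*w^3 + 186*w^2 - 73*w - 12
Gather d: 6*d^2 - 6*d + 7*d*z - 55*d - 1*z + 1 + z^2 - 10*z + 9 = 6*d^2 + d*(7*z - 61) + z^2 - 11*z + 10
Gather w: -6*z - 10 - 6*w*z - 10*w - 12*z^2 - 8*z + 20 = w*(-6*z - 10) - 12*z^2 - 14*z + 10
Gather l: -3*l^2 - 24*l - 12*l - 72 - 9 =-3*l^2 - 36*l - 81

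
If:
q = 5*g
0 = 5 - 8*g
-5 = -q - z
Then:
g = 5/8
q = 25/8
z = 15/8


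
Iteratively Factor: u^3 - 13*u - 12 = (u + 1)*(u^2 - u - 12) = (u + 1)*(u + 3)*(u - 4)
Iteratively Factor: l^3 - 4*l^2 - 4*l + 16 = (l - 2)*(l^2 - 2*l - 8) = (l - 4)*(l - 2)*(l + 2)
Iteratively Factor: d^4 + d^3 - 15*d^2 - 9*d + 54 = (d - 3)*(d^3 + 4*d^2 - 3*d - 18) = (d - 3)*(d + 3)*(d^2 + d - 6) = (d - 3)*(d - 2)*(d + 3)*(d + 3)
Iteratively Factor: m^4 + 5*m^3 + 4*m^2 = (m + 4)*(m^3 + m^2) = m*(m + 4)*(m^2 + m) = m*(m + 1)*(m + 4)*(m)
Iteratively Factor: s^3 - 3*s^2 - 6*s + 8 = (s - 1)*(s^2 - 2*s - 8) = (s - 1)*(s + 2)*(s - 4)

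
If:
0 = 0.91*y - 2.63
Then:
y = 2.89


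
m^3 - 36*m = m*(m - 6)*(m + 6)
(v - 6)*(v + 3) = v^2 - 3*v - 18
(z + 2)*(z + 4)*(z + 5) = z^3 + 11*z^2 + 38*z + 40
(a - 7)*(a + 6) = a^2 - a - 42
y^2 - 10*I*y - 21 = (y - 7*I)*(y - 3*I)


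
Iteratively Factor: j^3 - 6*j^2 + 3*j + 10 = (j - 5)*(j^2 - j - 2) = (j - 5)*(j + 1)*(j - 2)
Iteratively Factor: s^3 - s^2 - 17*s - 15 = (s + 3)*(s^2 - 4*s - 5) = (s - 5)*(s + 3)*(s + 1)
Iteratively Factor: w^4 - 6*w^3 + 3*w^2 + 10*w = (w + 1)*(w^3 - 7*w^2 + 10*w) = w*(w + 1)*(w^2 - 7*w + 10) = w*(w - 2)*(w + 1)*(w - 5)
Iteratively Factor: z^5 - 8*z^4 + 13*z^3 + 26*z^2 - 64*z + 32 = (z - 1)*(z^4 - 7*z^3 + 6*z^2 + 32*z - 32) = (z - 1)^2*(z^3 - 6*z^2 + 32) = (z - 4)*(z - 1)^2*(z^2 - 2*z - 8) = (z - 4)^2*(z - 1)^2*(z + 2)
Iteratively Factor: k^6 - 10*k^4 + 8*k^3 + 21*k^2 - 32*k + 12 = (k + 2)*(k^5 - 2*k^4 - 6*k^3 + 20*k^2 - 19*k + 6) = (k - 1)*(k + 2)*(k^4 - k^3 - 7*k^2 + 13*k - 6) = (k - 1)^2*(k + 2)*(k^3 - 7*k + 6) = (k - 2)*(k - 1)^2*(k + 2)*(k^2 + 2*k - 3) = (k - 2)*(k - 1)^2*(k + 2)*(k + 3)*(k - 1)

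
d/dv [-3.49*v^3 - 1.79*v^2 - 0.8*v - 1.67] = -10.47*v^2 - 3.58*v - 0.8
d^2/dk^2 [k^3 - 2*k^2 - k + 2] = 6*k - 4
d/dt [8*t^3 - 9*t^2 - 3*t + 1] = 24*t^2 - 18*t - 3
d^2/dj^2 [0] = 0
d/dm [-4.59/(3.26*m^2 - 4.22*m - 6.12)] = (29.9268*m - 19.3698)/(-3.26*m^2 + 4.22*m + 6.12)^2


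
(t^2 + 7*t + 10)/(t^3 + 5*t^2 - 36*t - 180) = (t + 2)/(t^2 - 36)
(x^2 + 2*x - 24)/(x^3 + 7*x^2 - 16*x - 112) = (x + 6)/(x^2 + 11*x + 28)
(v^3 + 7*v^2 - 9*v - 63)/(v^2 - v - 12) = (v^2 + 4*v - 21)/(v - 4)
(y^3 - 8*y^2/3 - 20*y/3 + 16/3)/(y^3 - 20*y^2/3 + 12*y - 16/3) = (y + 2)/(y - 2)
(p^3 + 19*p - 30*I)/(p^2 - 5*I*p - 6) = p + 5*I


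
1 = 1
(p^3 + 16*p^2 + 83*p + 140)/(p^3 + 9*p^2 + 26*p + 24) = (p^2 + 12*p + 35)/(p^2 + 5*p + 6)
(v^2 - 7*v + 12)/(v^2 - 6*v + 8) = (v - 3)/(v - 2)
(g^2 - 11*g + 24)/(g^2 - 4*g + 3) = (g - 8)/(g - 1)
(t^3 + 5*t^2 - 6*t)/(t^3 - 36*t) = (t - 1)/(t - 6)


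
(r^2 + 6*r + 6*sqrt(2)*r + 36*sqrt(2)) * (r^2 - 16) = r^4 + 6*r^3 + 6*sqrt(2)*r^3 - 16*r^2 + 36*sqrt(2)*r^2 - 96*sqrt(2)*r - 96*r - 576*sqrt(2)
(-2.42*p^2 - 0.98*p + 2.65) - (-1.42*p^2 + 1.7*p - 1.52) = -1.0*p^2 - 2.68*p + 4.17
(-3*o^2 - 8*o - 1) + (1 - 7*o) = -3*o^2 - 15*o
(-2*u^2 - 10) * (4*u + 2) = -8*u^3 - 4*u^2 - 40*u - 20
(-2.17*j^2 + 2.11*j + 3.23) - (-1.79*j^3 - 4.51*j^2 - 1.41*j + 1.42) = 1.79*j^3 + 2.34*j^2 + 3.52*j + 1.81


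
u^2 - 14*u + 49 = (u - 7)^2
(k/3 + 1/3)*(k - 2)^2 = k^3/3 - k^2 + 4/3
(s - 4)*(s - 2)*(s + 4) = s^3 - 2*s^2 - 16*s + 32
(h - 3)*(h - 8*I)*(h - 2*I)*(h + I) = h^4 - 3*h^3 - 9*I*h^3 - 6*h^2 + 27*I*h^2 + 18*h - 16*I*h + 48*I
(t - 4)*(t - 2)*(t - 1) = t^3 - 7*t^2 + 14*t - 8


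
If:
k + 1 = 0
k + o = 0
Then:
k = -1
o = 1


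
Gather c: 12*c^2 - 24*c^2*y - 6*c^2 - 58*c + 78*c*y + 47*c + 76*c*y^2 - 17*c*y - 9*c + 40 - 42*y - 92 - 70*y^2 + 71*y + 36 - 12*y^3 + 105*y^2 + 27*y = c^2*(6 - 24*y) + c*(76*y^2 + 61*y - 20) - 12*y^3 + 35*y^2 + 56*y - 16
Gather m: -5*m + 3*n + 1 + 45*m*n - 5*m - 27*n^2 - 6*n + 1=m*(45*n - 10) - 27*n^2 - 3*n + 2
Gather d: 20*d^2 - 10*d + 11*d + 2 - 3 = 20*d^2 + d - 1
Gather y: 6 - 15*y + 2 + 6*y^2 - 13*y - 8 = 6*y^2 - 28*y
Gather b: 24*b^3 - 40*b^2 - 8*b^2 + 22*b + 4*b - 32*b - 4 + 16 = 24*b^3 - 48*b^2 - 6*b + 12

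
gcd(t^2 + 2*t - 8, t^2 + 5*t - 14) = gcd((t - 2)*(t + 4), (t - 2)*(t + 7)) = t - 2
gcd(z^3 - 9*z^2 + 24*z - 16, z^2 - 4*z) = z - 4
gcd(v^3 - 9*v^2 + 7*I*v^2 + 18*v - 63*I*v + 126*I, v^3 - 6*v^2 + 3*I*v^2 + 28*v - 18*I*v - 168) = v^2 + v*(-6 + 7*I) - 42*I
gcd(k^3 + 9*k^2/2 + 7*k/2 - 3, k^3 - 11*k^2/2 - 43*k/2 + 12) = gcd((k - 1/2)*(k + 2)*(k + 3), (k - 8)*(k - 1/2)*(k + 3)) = k^2 + 5*k/2 - 3/2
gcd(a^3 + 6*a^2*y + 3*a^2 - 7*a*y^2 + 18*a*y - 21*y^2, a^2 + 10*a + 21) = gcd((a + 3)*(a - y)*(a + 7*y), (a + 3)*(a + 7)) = a + 3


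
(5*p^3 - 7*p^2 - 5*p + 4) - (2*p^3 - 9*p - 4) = 3*p^3 - 7*p^2 + 4*p + 8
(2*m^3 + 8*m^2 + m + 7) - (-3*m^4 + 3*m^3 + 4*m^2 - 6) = 3*m^4 - m^3 + 4*m^2 + m + 13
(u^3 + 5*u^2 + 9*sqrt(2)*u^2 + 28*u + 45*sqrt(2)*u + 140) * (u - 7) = u^4 - 2*u^3 + 9*sqrt(2)*u^3 - 18*sqrt(2)*u^2 - 7*u^2 - 315*sqrt(2)*u - 56*u - 980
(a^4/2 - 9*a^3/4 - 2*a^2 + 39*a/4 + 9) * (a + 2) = a^5/2 - 5*a^4/4 - 13*a^3/2 + 23*a^2/4 + 57*a/2 + 18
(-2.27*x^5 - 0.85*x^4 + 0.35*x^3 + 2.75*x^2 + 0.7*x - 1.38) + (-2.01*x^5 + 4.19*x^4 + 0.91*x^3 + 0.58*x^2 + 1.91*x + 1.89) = -4.28*x^5 + 3.34*x^4 + 1.26*x^3 + 3.33*x^2 + 2.61*x + 0.51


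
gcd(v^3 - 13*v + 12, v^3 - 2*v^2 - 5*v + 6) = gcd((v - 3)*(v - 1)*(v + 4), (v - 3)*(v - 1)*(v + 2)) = v^2 - 4*v + 3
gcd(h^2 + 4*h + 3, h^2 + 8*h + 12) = 1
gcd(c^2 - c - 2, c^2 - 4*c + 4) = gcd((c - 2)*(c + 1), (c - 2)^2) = c - 2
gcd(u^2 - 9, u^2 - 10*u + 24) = 1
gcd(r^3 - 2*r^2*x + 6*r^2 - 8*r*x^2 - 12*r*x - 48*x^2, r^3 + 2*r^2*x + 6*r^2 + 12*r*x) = r^2 + 2*r*x + 6*r + 12*x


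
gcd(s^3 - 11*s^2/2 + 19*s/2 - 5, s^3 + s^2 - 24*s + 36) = s - 2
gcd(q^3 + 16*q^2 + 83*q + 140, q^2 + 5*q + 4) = q + 4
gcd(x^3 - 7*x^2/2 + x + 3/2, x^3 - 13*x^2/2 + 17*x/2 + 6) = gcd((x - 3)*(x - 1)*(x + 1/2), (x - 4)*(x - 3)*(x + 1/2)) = x^2 - 5*x/2 - 3/2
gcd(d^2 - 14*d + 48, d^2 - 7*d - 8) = d - 8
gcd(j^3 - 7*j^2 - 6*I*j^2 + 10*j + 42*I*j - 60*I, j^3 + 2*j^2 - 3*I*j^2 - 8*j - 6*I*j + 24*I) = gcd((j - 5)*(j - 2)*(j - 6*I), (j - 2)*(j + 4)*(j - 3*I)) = j - 2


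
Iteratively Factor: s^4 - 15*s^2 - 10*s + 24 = (s - 1)*(s^3 + s^2 - 14*s - 24) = (s - 1)*(s + 2)*(s^2 - s - 12) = (s - 4)*(s - 1)*(s + 2)*(s + 3)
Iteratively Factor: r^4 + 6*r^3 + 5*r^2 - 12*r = (r + 4)*(r^3 + 2*r^2 - 3*r) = (r + 3)*(r + 4)*(r^2 - r) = (r - 1)*(r + 3)*(r + 4)*(r)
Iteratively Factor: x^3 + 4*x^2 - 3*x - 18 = (x - 2)*(x^2 + 6*x + 9) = (x - 2)*(x + 3)*(x + 3)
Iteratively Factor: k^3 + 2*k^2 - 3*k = (k)*(k^2 + 2*k - 3) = k*(k - 1)*(k + 3)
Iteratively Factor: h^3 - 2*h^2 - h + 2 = (h - 1)*(h^2 - h - 2) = (h - 1)*(h + 1)*(h - 2)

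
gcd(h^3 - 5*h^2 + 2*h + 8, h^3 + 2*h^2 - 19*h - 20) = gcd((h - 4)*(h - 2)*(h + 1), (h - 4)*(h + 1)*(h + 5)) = h^2 - 3*h - 4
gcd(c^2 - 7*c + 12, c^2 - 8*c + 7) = 1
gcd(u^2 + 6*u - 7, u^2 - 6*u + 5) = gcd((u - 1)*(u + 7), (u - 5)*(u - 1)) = u - 1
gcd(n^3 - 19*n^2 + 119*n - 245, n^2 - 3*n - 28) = n - 7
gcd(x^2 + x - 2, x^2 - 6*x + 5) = x - 1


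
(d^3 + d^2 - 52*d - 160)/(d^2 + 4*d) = d - 3 - 40/d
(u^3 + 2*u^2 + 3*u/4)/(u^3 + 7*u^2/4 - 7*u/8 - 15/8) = 2*u*(2*u + 1)/(4*u^2 + u - 5)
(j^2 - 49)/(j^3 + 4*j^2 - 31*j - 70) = (j - 7)/(j^2 - 3*j - 10)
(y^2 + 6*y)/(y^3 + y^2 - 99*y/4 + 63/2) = 4*y/(4*y^2 - 20*y + 21)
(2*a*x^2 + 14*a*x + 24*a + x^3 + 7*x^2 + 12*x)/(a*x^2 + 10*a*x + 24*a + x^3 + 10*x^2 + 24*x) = (2*a*x + 6*a + x^2 + 3*x)/(a*x + 6*a + x^2 + 6*x)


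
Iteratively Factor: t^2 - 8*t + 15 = (t - 3)*(t - 5)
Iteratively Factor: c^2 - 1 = (c + 1)*(c - 1)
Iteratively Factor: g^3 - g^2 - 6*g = (g)*(g^2 - g - 6) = g*(g - 3)*(g + 2)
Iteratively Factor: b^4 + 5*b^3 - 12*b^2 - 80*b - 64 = (b + 4)*(b^3 + b^2 - 16*b - 16) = (b + 1)*(b + 4)*(b^2 - 16) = (b - 4)*(b + 1)*(b + 4)*(b + 4)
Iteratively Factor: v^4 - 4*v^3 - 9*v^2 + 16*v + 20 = (v + 1)*(v^3 - 5*v^2 - 4*v + 20) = (v - 2)*(v + 1)*(v^2 - 3*v - 10) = (v - 2)*(v + 1)*(v + 2)*(v - 5)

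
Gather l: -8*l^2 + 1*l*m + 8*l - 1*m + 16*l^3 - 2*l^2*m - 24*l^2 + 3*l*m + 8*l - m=16*l^3 + l^2*(-2*m - 32) + l*(4*m + 16) - 2*m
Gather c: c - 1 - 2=c - 3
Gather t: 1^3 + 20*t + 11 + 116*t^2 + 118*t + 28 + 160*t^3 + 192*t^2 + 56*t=160*t^3 + 308*t^2 + 194*t + 40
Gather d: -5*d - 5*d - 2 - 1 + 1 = -10*d - 2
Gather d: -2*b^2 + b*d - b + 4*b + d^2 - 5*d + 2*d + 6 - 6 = -2*b^2 + 3*b + d^2 + d*(b - 3)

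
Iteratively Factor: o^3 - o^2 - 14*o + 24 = (o + 4)*(o^2 - 5*o + 6) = (o - 2)*(o + 4)*(o - 3)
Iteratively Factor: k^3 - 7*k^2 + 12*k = (k - 3)*(k^2 - 4*k) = (k - 4)*(k - 3)*(k)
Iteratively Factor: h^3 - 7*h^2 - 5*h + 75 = (h + 3)*(h^2 - 10*h + 25) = (h - 5)*(h + 3)*(h - 5)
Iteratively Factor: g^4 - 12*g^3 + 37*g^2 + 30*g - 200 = (g + 2)*(g^3 - 14*g^2 + 65*g - 100) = (g - 4)*(g + 2)*(g^2 - 10*g + 25) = (g - 5)*(g - 4)*(g + 2)*(g - 5)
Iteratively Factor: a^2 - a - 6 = (a + 2)*(a - 3)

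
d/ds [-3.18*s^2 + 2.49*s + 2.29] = 2.49 - 6.36*s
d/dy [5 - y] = -1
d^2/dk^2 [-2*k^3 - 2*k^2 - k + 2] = -12*k - 4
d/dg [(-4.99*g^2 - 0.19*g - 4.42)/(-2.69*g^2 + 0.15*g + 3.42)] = (-1.2596*g^2 - 57.9112*g + 0.0131999999999999)/(7.2361*g^4 - 0.807*g^3 - 18.3771*g^2 + 1.026*g + 11.6964)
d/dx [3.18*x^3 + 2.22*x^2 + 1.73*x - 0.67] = 9.54*x^2 + 4.44*x + 1.73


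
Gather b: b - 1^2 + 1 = b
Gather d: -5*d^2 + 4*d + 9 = -5*d^2 + 4*d + 9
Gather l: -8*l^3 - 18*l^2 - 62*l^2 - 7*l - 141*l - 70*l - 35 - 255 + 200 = -8*l^3 - 80*l^2 - 218*l - 90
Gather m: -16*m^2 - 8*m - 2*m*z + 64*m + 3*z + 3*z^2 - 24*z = -16*m^2 + m*(56 - 2*z) + 3*z^2 - 21*z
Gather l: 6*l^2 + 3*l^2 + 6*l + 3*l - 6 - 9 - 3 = 9*l^2 + 9*l - 18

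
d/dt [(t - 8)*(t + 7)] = 2*t - 1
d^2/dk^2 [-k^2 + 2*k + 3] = -2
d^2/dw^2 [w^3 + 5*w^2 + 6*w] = 6*w + 10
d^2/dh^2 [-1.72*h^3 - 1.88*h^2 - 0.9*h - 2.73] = -10.32*h - 3.76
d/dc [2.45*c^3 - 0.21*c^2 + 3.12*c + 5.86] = 7.35*c^2 - 0.42*c + 3.12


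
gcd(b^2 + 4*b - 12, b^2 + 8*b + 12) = b + 6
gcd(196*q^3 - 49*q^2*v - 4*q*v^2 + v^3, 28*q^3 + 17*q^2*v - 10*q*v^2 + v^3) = 28*q^2 - 11*q*v + v^2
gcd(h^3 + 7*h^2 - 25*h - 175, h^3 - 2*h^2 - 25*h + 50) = h^2 - 25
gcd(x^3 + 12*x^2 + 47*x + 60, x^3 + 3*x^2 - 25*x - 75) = x^2 + 8*x + 15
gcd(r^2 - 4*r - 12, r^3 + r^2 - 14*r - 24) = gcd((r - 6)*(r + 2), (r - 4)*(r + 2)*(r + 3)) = r + 2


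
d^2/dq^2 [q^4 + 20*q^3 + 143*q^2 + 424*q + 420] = 12*q^2 + 120*q + 286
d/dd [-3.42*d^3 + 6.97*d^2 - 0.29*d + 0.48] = -10.26*d^2 + 13.94*d - 0.29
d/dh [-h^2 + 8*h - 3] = 8 - 2*h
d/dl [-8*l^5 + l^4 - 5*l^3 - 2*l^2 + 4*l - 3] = -40*l^4 + 4*l^3 - 15*l^2 - 4*l + 4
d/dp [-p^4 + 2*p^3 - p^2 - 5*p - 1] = -4*p^3 + 6*p^2 - 2*p - 5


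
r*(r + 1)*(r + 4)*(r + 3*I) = r^4 + 5*r^3 + 3*I*r^3 + 4*r^2 + 15*I*r^2 + 12*I*r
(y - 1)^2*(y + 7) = y^3 + 5*y^2 - 13*y + 7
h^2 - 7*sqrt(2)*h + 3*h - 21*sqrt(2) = (h + 3)*(h - 7*sqrt(2))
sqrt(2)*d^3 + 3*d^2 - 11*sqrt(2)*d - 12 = (d - 2*sqrt(2))*(d + 3*sqrt(2))*(sqrt(2)*d + 1)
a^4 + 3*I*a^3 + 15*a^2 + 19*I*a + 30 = (a - 3*I)*(a - I)*(a + 2*I)*(a + 5*I)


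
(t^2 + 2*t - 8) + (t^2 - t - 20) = 2*t^2 + t - 28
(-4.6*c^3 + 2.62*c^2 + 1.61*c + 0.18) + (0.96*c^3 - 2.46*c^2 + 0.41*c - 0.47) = -3.64*c^3 + 0.16*c^2 + 2.02*c - 0.29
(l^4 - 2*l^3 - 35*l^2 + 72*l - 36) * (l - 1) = l^5 - 3*l^4 - 33*l^3 + 107*l^2 - 108*l + 36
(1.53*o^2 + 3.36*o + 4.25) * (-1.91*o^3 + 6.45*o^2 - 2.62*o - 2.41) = -2.9223*o^5 + 3.4509*o^4 + 9.5459*o^3 + 14.922*o^2 - 19.2326*o - 10.2425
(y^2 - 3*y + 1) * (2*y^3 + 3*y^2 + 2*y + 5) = 2*y^5 - 3*y^4 - 5*y^3 + 2*y^2 - 13*y + 5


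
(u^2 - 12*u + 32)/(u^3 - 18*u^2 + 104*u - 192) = 1/(u - 6)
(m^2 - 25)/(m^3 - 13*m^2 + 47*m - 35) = (m + 5)/(m^2 - 8*m + 7)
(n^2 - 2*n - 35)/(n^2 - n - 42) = (n + 5)/(n + 6)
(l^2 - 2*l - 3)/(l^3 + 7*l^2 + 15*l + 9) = (l - 3)/(l^2 + 6*l + 9)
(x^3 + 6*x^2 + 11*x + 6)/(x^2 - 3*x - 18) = (x^2 + 3*x + 2)/(x - 6)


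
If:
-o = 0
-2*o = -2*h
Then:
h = 0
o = 0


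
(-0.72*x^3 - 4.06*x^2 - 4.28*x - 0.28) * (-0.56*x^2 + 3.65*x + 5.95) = 0.4032*x^5 - 0.3544*x^4 - 16.7062*x^3 - 39.6222*x^2 - 26.488*x - 1.666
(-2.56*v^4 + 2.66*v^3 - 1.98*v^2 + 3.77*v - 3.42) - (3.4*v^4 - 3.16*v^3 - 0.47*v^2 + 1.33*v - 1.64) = -5.96*v^4 + 5.82*v^3 - 1.51*v^2 + 2.44*v - 1.78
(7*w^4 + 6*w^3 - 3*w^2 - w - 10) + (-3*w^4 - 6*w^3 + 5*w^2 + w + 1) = 4*w^4 + 2*w^2 - 9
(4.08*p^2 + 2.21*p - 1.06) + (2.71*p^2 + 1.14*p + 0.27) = 6.79*p^2 + 3.35*p - 0.79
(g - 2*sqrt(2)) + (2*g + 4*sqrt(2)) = 3*g + 2*sqrt(2)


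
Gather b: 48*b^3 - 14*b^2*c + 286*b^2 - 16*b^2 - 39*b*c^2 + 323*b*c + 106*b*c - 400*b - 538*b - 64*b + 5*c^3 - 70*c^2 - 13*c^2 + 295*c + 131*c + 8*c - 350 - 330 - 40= 48*b^3 + b^2*(270 - 14*c) + b*(-39*c^2 + 429*c - 1002) + 5*c^3 - 83*c^2 + 434*c - 720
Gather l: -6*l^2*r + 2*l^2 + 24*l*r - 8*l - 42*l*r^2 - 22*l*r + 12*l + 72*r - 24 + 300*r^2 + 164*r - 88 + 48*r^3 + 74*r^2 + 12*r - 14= l^2*(2 - 6*r) + l*(-42*r^2 + 2*r + 4) + 48*r^3 + 374*r^2 + 248*r - 126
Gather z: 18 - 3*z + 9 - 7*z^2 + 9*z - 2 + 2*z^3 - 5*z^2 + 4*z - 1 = 2*z^3 - 12*z^2 + 10*z + 24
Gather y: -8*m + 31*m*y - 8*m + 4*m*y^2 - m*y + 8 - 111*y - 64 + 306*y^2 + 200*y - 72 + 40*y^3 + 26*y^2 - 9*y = -16*m + 40*y^3 + y^2*(4*m + 332) + y*(30*m + 80) - 128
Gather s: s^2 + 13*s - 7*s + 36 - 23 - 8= s^2 + 6*s + 5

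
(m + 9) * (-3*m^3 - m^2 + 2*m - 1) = -3*m^4 - 28*m^3 - 7*m^2 + 17*m - 9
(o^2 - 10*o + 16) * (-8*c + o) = -8*c*o^2 + 80*c*o - 128*c + o^3 - 10*o^2 + 16*o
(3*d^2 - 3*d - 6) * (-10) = -30*d^2 + 30*d + 60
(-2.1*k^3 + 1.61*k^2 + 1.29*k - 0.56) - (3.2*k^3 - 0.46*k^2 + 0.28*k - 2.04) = -5.3*k^3 + 2.07*k^2 + 1.01*k + 1.48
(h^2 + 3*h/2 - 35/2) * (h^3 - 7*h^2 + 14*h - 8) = h^5 - 11*h^4/2 - 14*h^3 + 271*h^2/2 - 257*h + 140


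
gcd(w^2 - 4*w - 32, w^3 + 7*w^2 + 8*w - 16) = w + 4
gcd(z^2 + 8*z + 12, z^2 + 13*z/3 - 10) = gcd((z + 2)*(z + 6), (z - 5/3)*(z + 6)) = z + 6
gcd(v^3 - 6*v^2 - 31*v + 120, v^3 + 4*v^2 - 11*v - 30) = v^2 + 2*v - 15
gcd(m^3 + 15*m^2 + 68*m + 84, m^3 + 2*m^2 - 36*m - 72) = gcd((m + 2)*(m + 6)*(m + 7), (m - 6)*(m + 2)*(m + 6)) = m^2 + 8*m + 12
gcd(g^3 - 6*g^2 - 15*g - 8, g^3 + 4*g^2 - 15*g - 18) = g + 1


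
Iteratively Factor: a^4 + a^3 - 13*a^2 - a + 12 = (a + 4)*(a^3 - 3*a^2 - a + 3) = (a + 1)*(a + 4)*(a^2 - 4*a + 3) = (a - 3)*(a + 1)*(a + 4)*(a - 1)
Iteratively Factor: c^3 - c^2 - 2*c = (c - 2)*(c^2 + c) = (c - 2)*(c + 1)*(c)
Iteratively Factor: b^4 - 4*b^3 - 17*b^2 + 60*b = (b - 5)*(b^3 + b^2 - 12*b) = (b - 5)*(b + 4)*(b^2 - 3*b) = b*(b - 5)*(b + 4)*(b - 3)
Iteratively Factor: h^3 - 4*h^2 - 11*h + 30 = (h + 3)*(h^2 - 7*h + 10) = (h - 5)*(h + 3)*(h - 2)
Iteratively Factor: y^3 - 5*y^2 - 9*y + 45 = (y - 3)*(y^2 - 2*y - 15) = (y - 5)*(y - 3)*(y + 3)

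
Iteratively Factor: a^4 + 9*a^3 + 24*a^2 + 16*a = (a + 4)*(a^3 + 5*a^2 + 4*a) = (a + 1)*(a + 4)*(a^2 + 4*a) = (a + 1)*(a + 4)^2*(a)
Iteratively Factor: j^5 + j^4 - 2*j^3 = (j)*(j^4 + j^3 - 2*j^2) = j^2*(j^3 + j^2 - 2*j) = j^3*(j^2 + j - 2) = j^3*(j + 2)*(j - 1)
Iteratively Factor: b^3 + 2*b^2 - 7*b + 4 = (b - 1)*(b^2 + 3*b - 4) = (b - 1)*(b + 4)*(b - 1)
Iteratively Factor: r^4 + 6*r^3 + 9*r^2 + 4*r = (r + 1)*(r^3 + 5*r^2 + 4*r) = (r + 1)^2*(r^2 + 4*r) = (r + 1)^2*(r + 4)*(r)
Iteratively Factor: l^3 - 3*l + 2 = (l - 1)*(l^2 + l - 2) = (l - 1)*(l + 2)*(l - 1)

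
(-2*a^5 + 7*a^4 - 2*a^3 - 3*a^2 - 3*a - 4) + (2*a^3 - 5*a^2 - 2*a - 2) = -2*a^5 + 7*a^4 - 8*a^2 - 5*a - 6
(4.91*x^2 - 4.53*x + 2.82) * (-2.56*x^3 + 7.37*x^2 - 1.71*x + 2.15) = -12.5696*x^5 + 47.7835*x^4 - 49.0014*x^3 + 39.0862*x^2 - 14.5617*x + 6.063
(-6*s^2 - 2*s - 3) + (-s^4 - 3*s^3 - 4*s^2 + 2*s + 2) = -s^4 - 3*s^3 - 10*s^2 - 1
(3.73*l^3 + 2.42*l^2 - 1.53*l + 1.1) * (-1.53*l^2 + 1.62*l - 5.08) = -5.7069*l^5 + 2.34*l^4 - 12.6871*l^3 - 16.4552*l^2 + 9.5544*l - 5.588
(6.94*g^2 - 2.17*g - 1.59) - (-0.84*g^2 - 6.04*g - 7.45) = 7.78*g^2 + 3.87*g + 5.86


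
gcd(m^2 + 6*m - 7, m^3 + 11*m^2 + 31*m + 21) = m + 7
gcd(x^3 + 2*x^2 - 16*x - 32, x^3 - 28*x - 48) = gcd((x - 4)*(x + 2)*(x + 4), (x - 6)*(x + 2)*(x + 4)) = x^2 + 6*x + 8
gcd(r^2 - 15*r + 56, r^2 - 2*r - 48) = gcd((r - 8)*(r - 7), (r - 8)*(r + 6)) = r - 8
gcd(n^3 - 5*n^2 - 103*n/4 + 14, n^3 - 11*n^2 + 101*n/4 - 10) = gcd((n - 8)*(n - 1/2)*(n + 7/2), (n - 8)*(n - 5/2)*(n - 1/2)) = n^2 - 17*n/2 + 4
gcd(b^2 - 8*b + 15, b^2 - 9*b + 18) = b - 3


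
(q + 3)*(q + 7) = q^2 + 10*q + 21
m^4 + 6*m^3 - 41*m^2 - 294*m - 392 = (m - 7)*(m + 2)*(m + 4)*(m + 7)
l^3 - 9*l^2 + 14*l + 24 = (l - 6)*(l - 4)*(l + 1)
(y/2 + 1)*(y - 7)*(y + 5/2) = y^3/2 - 5*y^2/4 - 53*y/4 - 35/2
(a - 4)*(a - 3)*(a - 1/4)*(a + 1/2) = a^4 - 27*a^3/4 + 81*a^2/8 + 31*a/8 - 3/2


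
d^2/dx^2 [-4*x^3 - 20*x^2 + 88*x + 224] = -24*x - 40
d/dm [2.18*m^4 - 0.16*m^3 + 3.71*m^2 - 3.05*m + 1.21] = 8.72*m^3 - 0.48*m^2 + 7.42*m - 3.05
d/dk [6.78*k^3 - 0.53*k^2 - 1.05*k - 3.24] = 20.34*k^2 - 1.06*k - 1.05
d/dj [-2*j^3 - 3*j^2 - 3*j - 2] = -6*j^2 - 6*j - 3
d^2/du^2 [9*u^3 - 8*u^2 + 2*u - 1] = 54*u - 16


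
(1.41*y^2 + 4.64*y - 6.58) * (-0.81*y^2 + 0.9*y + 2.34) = -1.1421*y^4 - 2.4894*y^3 + 12.8052*y^2 + 4.9356*y - 15.3972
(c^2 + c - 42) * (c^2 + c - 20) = c^4 + 2*c^3 - 61*c^2 - 62*c + 840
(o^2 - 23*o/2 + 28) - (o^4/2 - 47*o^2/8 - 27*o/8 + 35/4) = -o^4/2 + 55*o^2/8 - 65*o/8 + 77/4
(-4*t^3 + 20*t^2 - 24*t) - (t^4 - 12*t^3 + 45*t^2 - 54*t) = -t^4 + 8*t^3 - 25*t^2 + 30*t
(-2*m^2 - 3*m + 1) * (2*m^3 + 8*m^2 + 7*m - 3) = -4*m^5 - 22*m^4 - 36*m^3 - 7*m^2 + 16*m - 3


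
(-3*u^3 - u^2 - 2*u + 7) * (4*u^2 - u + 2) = -12*u^5 - u^4 - 13*u^3 + 28*u^2 - 11*u + 14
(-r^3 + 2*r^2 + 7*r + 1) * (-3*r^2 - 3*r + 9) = 3*r^5 - 3*r^4 - 36*r^3 - 6*r^2 + 60*r + 9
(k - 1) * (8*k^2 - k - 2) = 8*k^3 - 9*k^2 - k + 2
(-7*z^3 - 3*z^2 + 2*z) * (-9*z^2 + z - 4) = 63*z^5 + 20*z^4 + 7*z^3 + 14*z^2 - 8*z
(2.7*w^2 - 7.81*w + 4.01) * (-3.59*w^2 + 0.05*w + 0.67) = -9.693*w^4 + 28.1729*w^3 - 12.9774*w^2 - 5.0322*w + 2.6867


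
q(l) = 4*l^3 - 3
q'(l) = 12*l^2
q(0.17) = -2.98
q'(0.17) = 0.35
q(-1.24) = -10.63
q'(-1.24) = 18.45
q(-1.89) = -30.01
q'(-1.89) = 42.87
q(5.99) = 856.69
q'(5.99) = 430.56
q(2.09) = 33.52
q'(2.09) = 52.42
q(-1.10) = -8.32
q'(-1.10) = 14.52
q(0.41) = -2.72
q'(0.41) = 2.02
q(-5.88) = -816.19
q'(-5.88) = 414.89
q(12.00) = 6909.00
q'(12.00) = 1728.00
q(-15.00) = -13503.00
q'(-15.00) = 2700.00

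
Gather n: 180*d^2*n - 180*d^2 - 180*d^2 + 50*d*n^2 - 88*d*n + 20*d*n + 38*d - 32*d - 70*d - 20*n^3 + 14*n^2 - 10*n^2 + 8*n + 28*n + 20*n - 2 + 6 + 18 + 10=-360*d^2 - 64*d - 20*n^3 + n^2*(50*d + 4) + n*(180*d^2 - 68*d + 56) + 32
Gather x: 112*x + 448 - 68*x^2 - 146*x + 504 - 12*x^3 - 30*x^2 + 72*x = -12*x^3 - 98*x^2 + 38*x + 952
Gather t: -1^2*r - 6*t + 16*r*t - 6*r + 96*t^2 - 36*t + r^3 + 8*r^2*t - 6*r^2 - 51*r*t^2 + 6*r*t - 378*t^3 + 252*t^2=r^3 - 6*r^2 - 7*r - 378*t^3 + t^2*(348 - 51*r) + t*(8*r^2 + 22*r - 42)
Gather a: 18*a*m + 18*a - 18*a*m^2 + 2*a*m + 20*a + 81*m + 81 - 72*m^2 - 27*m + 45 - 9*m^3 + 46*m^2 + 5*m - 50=a*(-18*m^2 + 20*m + 38) - 9*m^3 - 26*m^2 + 59*m + 76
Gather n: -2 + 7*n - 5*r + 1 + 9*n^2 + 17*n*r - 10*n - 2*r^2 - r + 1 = 9*n^2 + n*(17*r - 3) - 2*r^2 - 6*r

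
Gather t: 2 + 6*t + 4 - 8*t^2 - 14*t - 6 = -8*t^2 - 8*t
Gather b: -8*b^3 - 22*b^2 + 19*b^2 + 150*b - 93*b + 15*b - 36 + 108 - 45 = -8*b^3 - 3*b^2 + 72*b + 27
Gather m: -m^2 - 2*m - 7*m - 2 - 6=-m^2 - 9*m - 8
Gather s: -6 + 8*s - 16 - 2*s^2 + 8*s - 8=-2*s^2 + 16*s - 30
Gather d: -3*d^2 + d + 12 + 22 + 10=-3*d^2 + d + 44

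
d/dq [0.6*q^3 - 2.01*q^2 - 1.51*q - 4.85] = 1.8*q^2 - 4.02*q - 1.51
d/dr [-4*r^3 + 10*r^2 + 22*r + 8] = -12*r^2 + 20*r + 22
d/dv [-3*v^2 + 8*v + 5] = 8 - 6*v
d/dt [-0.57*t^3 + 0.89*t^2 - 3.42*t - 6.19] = -1.71*t^2 + 1.78*t - 3.42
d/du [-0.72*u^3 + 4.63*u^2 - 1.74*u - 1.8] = -2.16*u^2 + 9.26*u - 1.74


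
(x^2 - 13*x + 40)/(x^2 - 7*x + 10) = (x - 8)/(x - 2)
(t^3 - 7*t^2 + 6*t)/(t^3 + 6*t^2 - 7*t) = (t - 6)/(t + 7)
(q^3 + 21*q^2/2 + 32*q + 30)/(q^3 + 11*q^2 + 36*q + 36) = (q + 5/2)/(q + 3)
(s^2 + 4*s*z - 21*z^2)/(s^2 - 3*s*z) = (s + 7*z)/s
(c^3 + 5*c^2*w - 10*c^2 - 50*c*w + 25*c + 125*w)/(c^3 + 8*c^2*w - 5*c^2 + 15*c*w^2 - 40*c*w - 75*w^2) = (c - 5)/(c + 3*w)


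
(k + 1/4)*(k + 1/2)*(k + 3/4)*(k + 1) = k^4 + 5*k^3/2 + 35*k^2/16 + 25*k/32 + 3/32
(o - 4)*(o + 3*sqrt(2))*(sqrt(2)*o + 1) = sqrt(2)*o^3 - 4*sqrt(2)*o^2 + 7*o^2 - 28*o + 3*sqrt(2)*o - 12*sqrt(2)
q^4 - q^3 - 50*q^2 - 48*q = q*(q - 8)*(q + 1)*(q + 6)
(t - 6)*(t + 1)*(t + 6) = t^3 + t^2 - 36*t - 36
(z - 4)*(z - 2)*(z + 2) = z^3 - 4*z^2 - 4*z + 16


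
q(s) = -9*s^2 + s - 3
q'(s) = 1 - 18*s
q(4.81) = -206.41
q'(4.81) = -85.58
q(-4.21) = -166.73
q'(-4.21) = 76.78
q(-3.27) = -102.51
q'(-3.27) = 59.86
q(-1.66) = -29.46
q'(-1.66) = 30.88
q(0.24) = -3.28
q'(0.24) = -3.32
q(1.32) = -17.36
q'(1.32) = -22.76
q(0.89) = -9.24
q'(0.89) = -15.02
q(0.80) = -7.96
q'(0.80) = -13.40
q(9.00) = -723.00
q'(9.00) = -161.00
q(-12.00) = -1311.00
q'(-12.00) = 217.00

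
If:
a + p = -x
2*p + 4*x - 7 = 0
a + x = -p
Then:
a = x - 7/2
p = 7/2 - 2*x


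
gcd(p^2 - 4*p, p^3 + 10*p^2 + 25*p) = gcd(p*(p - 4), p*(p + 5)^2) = p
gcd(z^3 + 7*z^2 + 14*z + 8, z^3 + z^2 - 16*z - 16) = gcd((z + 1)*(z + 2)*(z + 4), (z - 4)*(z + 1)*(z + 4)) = z^2 + 5*z + 4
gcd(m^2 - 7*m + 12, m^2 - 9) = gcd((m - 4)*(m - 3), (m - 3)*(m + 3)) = m - 3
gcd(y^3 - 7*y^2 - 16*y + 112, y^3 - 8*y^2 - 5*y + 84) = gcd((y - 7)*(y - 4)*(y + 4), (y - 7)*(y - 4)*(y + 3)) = y^2 - 11*y + 28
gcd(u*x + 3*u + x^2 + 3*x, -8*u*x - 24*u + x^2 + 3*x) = x + 3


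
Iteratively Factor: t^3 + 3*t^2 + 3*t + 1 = (t + 1)*(t^2 + 2*t + 1) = (t + 1)^2*(t + 1)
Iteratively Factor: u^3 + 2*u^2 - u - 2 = (u + 1)*(u^2 + u - 2) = (u + 1)*(u + 2)*(u - 1)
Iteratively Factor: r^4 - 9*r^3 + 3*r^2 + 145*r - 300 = (r - 3)*(r^3 - 6*r^2 - 15*r + 100) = (r - 3)*(r + 4)*(r^2 - 10*r + 25) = (r - 5)*(r - 3)*(r + 4)*(r - 5)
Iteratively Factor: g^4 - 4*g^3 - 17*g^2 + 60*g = (g - 5)*(g^3 + g^2 - 12*g) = (g - 5)*(g + 4)*(g^2 - 3*g) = g*(g - 5)*(g + 4)*(g - 3)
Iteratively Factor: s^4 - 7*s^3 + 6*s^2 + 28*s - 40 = (s - 5)*(s^3 - 2*s^2 - 4*s + 8) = (s - 5)*(s - 2)*(s^2 - 4) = (s - 5)*(s - 2)*(s + 2)*(s - 2)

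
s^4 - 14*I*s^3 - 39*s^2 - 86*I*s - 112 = (s - 8*I)*(s - 7*I)*(s - I)*(s + 2*I)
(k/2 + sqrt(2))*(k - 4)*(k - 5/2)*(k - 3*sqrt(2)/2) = k^4/2 - 13*k^3/4 + sqrt(2)*k^3/4 - 13*sqrt(2)*k^2/8 + 2*k^2 + 5*sqrt(2)*k/2 + 39*k/2 - 30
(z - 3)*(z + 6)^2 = z^3 + 9*z^2 - 108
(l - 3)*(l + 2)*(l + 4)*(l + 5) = l^4 + 8*l^3 + 5*l^2 - 74*l - 120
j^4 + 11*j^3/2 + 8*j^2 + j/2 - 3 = (j - 1/2)*(j + 1)*(j + 2)*(j + 3)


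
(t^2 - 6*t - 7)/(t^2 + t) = (t - 7)/t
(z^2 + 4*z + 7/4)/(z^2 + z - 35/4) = (2*z + 1)/(2*z - 5)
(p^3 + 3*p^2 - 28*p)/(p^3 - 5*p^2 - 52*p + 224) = p/(p - 8)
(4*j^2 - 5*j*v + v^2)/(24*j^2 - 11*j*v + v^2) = (4*j^2 - 5*j*v + v^2)/(24*j^2 - 11*j*v + v^2)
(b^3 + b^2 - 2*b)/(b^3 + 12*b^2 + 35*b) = (b^2 + b - 2)/(b^2 + 12*b + 35)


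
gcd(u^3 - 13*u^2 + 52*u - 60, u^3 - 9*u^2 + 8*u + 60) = u^2 - 11*u + 30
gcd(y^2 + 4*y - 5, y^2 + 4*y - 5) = y^2 + 4*y - 5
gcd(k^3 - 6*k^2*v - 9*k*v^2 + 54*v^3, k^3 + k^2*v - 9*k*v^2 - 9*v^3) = -k^2 + 9*v^2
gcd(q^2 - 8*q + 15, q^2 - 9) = q - 3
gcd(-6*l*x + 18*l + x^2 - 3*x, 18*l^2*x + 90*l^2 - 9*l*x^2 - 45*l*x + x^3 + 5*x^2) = -6*l + x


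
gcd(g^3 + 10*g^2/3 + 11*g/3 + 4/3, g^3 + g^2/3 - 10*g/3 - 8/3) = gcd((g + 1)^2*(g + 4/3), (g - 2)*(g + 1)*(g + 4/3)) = g^2 + 7*g/3 + 4/3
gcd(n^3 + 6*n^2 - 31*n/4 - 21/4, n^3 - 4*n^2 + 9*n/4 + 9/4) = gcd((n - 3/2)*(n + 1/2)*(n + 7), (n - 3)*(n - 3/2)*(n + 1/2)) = n^2 - n - 3/4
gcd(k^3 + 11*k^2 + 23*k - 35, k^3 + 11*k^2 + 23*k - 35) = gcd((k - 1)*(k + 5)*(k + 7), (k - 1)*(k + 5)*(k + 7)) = k^3 + 11*k^2 + 23*k - 35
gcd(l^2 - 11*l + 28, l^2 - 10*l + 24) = l - 4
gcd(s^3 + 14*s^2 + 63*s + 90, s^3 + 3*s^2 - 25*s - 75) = s^2 + 8*s + 15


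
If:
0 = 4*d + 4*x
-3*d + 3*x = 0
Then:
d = 0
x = 0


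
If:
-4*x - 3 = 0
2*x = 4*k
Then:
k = -3/8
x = -3/4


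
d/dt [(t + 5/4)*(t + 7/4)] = 2*t + 3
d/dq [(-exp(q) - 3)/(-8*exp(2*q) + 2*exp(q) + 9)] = (-2*(exp(q) + 3)*(8*exp(q) - 1) + 8*exp(2*q) - 2*exp(q) - 9)*exp(q)/(-8*exp(2*q) + 2*exp(q) + 9)^2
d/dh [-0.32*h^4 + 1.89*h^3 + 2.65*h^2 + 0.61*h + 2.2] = -1.28*h^3 + 5.67*h^2 + 5.3*h + 0.61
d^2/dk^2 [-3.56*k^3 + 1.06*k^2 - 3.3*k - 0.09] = 2.12 - 21.36*k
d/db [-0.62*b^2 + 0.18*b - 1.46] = 0.18 - 1.24*b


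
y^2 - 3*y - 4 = (y - 4)*(y + 1)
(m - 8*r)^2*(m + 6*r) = m^3 - 10*m^2*r - 32*m*r^2 + 384*r^3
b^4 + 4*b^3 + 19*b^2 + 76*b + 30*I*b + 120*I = (b + 4)*(b - 5*I)*(b + 2*I)*(b + 3*I)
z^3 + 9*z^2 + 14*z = z*(z + 2)*(z + 7)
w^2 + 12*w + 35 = (w + 5)*(w + 7)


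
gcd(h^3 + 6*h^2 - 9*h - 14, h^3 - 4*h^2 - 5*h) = h + 1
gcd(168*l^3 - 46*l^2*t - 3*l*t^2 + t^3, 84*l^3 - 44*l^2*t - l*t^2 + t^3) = -42*l^2 + l*t + t^2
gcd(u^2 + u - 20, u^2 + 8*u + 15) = u + 5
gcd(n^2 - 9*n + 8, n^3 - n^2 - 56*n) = n - 8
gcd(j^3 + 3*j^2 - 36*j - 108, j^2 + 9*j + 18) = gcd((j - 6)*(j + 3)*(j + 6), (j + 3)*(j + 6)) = j^2 + 9*j + 18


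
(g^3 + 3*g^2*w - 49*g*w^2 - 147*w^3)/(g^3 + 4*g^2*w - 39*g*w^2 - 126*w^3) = (-g + 7*w)/(-g + 6*w)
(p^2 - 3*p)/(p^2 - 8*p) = (p - 3)/(p - 8)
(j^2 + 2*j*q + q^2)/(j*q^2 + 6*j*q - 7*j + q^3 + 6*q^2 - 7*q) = (j + q)/(q^2 + 6*q - 7)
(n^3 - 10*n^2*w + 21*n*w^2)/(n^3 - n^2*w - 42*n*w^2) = (n - 3*w)/(n + 6*w)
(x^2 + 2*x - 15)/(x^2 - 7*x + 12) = (x + 5)/(x - 4)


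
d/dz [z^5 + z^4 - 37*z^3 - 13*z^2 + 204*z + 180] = 5*z^4 + 4*z^3 - 111*z^2 - 26*z + 204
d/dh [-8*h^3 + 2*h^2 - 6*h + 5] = -24*h^2 + 4*h - 6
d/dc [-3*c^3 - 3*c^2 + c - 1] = -9*c^2 - 6*c + 1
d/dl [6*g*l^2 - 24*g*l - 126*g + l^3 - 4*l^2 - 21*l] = 12*g*l - 24*g + 3*l^2 - 8*l - 21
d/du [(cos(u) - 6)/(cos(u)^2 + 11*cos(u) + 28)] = (cos(u)^2 - 12*cos(u) - 94)*sin(u)/(cos(u)^2 + 11*cos(u) + 28)^2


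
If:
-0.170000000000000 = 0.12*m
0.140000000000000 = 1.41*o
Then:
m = -1.42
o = 0.10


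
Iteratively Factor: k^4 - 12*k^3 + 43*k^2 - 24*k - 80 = (k - 4)*(k^3 - 8*k^2 + 11*k + 20) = (k - 4)*(k + 1)*(k^2 - 9*k + 20) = (k - 5)*(k - 4)*(k + 1)*(k - 4)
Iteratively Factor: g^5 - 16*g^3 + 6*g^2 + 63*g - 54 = (g + 3)*(g^4 - 3*g^3 - 7*g^2 + 27*g - 18) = (g - 2)*(g + 3)*(g^3 - g^2 - 9*g + 9) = (g - 3)*(g - 2)*(g + 3)*(g^2 + 2*g - 3) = (g - 3)*(g - 2)*(g + 3)^2*(g - 1)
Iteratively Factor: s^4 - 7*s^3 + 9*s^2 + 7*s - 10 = (s - 2)*(s^3 - 5*s^2 - s + 5) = (s - 2)*(s + 1)*(s^2 - 6*s + 5) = (s - 2)*(s - 1)*(s + 1)*(s - 5)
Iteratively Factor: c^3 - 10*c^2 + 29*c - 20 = (c - 5)*(c^2 - 5*c + 4) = (c - 5)*(c - 1)*(c - 4)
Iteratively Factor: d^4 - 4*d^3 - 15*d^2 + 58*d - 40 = (d - 1)*(d^3 - 3*d^2 - 18*d + 40) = (d - 1)*(d + 4)*(d^2 - 7*d + 10) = (d - 5)*(d - 1)*(d + 4)*(d - 2)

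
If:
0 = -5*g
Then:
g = 0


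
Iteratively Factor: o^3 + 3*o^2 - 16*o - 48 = (o - 4)*(o^2 + 7*o + 12) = (o - 4)*(o + 3)*(o + 4)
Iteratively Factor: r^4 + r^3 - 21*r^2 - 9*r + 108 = (r - 3)*(r^3 + 4*r^2 - 9*r - 36) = (r - 3)*(r + 4)*(r^2 - 9) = (r - 3)*(r + 3)*(r + 4)*(r - 3)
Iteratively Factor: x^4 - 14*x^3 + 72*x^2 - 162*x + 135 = (x - 3)*(x^3 - 11*x^2 + 39*x - 45) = (x - 3)^2*(x^2 - 8*x + 15) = (x - 3)^3*(x - 5)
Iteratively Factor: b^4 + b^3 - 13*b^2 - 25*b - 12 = (b - 4)*(b^3 + 5*b^2 + 7*b + 3) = (b - 4)*(b + 3)*(b^2 + 2*b + 1) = (b - 4)*(b + 1)*(b + 3)*(b + 1)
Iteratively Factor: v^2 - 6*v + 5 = (v - 1)*(v - 5)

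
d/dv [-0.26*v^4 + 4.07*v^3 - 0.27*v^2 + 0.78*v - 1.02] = -1.04*v^3 + 12.21*v^2 - 0.54*v + 0.78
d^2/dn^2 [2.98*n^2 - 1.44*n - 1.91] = 5.96000000000000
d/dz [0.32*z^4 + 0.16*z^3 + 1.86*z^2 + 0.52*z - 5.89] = 1.28*z^3 + 0.48*z^2 + 3.72*z + 0.52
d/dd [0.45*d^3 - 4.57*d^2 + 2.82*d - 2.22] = 1.35*d^2 - 9.14*d + 2.82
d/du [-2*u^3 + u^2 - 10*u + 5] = -6*u^2 + 2*u - 10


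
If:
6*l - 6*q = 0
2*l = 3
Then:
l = 3/2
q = 3/2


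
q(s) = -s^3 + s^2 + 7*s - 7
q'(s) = -3*s^2 + 2*s + 7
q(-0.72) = -11.15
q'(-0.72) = 4.00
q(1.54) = 2.50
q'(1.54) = 2.97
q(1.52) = 2.44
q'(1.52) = 3.11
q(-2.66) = 0.28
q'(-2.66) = -19.55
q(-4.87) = 98.13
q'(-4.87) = -73.89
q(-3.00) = 8.00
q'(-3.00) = -26.00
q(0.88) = -0.75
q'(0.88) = 6.44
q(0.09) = -6.36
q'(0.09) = 7.16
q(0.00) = -7.00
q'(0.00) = 7.00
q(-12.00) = 1781.00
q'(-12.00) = -449.00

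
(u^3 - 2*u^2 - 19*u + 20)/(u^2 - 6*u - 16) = (-u^3 + 2*u^2 + 19*u - 20)/(-u^2 + 6*u + 16)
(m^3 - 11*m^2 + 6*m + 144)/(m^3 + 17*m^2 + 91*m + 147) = (m^2 - 14*m + 48)/(m^2 + 14*m + 49)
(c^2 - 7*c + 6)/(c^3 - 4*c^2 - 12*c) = (c - 1)/(c*(c + 2))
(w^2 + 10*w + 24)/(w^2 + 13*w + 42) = (w + 4)/(w + 7)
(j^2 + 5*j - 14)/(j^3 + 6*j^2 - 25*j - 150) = (j^2 + 5*j - 14)/(j^3 + 6*j^2 - 25*j - 150)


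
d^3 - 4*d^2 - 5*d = d*(d - 5)*(d + 1)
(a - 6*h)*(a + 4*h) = a^2 - 2*a*h - 24*h^2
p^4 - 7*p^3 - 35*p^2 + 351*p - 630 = (p - 6)*(p - 5)*(p - 3)*(p + 7)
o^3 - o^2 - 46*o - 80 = (o - 8)*(o + 2)*(o + 5)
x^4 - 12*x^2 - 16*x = x*(x - 4)*(x + 2)^2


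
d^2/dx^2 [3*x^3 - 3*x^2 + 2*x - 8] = 18*x - 6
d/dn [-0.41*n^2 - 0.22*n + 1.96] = -0.82*n - 0.22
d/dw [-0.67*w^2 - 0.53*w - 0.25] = -1.34*w - 0.53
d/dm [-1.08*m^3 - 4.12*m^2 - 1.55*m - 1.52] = -3.24*m^2 - 8.24*m - 1.55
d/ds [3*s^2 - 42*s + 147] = 6*s - 42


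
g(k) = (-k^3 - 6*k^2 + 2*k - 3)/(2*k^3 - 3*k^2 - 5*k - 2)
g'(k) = (-6*k^2 + 6*k + 5)*(-k^3 - 6*k^2 + 2*k - 3)/(2*k^3 - 3*k^2 - 5*k - 2)^2 + (-3*k^2 - 12*k + 2)/(2*k^3 - 3*k^2 - 5*k - 2)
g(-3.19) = 0.47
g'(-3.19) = 0.31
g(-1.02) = 4.77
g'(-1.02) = 11.19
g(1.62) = 2.09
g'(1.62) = 2.90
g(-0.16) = 2.70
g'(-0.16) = -11.16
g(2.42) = 14.28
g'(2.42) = 80.51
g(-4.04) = 0.26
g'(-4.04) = 0.18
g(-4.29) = 0.22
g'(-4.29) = 0.16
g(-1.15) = 3.59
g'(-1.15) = 7.22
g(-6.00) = 0.03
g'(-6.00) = 0.08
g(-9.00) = -0.13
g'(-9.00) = 0.04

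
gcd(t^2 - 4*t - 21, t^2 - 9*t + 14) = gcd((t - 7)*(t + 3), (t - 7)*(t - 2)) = t - 7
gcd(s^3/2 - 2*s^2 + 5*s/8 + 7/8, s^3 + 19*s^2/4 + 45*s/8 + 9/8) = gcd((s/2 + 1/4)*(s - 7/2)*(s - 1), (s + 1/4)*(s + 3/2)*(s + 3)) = 1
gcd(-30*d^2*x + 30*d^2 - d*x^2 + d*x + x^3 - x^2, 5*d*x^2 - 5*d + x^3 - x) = 5*d*x - 5*d + x^2 - x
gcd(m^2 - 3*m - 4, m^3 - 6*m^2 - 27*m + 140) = m - 4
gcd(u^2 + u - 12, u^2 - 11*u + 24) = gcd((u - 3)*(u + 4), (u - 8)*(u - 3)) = u - 3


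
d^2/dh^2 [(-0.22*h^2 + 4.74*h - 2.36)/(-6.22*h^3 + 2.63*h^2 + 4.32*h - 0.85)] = (17.022896*h^6 - 1100.298096*h^5 + 1596.363*h^4 - 959.287404*h^3 + 21.1338599999999*h^2 + 22.438716*h + 64.145428)/(240.641848*h^9 - 305.251476*h^8 - 372.33231*h^7 + 504.478885*h^6 + 175.1685*h^5 - 266.647281*h^4 - 9.19555800000002*h^3 + 41.888595*h^2 - 9.3636*h + 0.614125)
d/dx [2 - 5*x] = -5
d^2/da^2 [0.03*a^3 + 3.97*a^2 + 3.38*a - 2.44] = 0.18*a + 7.94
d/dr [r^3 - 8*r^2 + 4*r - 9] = 3*r^2 - 16*r + 4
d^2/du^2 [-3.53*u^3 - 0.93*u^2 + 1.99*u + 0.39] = -21.18*u - 1.86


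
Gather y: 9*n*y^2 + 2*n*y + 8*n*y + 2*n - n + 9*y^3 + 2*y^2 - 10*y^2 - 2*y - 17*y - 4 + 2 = n + 9*y^3 + y^2*(9*n - 8) + y*(10*n - 19) - 2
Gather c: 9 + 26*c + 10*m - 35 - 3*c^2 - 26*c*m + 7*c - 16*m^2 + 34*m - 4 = -3*c^2 + c*(33 - 26*m) - 16*m^2 + 44*m - 30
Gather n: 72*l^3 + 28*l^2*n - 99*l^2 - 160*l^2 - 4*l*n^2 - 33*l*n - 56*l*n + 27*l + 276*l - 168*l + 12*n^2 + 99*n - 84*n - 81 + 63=72*l^3 - 259*l^2 + 135*l + n^2*(12 - 4*l) + n*(28*l^2 - 89*l + 15) - 18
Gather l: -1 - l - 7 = -l - 8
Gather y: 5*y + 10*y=15*y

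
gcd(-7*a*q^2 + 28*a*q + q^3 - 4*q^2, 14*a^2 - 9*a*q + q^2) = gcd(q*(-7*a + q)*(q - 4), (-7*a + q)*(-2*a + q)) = -7*a + q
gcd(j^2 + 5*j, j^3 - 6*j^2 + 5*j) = j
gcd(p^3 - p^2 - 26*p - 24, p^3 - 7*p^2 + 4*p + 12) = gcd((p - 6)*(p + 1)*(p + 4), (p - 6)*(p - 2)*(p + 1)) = p^2 - 5*p - 6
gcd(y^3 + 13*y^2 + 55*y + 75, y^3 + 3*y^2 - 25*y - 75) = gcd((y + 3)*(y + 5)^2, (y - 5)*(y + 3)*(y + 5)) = y^2 + 8*y + 15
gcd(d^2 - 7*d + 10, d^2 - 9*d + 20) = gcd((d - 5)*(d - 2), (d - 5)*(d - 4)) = d - 5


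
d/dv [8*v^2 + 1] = 16*v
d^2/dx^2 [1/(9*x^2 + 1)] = 18*(27*x^2 - 1)/(9*x^2 + 1)^3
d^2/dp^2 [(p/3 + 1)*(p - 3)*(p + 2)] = 2*p + 4/3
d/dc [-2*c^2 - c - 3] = -4*c - 1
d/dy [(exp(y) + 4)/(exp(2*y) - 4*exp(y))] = (-exp(2*y) - 8*exp(y) + 16)*exp(-y)/(exp(2*y) - 8*exp(y) + 16)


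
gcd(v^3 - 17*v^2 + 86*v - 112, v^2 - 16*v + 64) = v - 8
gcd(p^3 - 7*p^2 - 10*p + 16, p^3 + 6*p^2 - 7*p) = p - 1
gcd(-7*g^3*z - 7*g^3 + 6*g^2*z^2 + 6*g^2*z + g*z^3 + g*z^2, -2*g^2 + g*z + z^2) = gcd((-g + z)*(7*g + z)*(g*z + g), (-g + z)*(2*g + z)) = -g + z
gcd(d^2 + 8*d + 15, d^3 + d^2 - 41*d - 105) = d^2 + 8*d + 15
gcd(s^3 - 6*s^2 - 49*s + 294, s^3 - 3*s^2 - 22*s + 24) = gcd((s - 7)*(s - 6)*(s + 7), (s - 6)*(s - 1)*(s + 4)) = s - 6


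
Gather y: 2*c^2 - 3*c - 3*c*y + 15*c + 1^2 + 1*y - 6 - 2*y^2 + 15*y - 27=2*c^2 + 12*c - 2*y^2 + y*(16 - 3*c) - 32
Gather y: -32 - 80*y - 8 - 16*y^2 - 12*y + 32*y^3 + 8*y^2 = 32*y^3 - 8*y^2 - 92*y - 40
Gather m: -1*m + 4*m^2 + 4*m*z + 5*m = 4*m^2 + m*(4*z + 4)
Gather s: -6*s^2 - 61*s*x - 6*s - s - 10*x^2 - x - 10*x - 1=-6*s^2 + s*(-61*x - 7) - 10*x^2 - 11*x - 1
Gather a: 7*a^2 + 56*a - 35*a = 7*a^2 + 21*a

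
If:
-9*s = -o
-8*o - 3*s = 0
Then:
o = 0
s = 0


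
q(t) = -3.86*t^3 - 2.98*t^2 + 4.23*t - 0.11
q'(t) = -11.58*t^2 - 5.96*t + 4.23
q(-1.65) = 2.14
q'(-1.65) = -17.46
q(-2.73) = 44.67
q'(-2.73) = -65.80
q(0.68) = 0.17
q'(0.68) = -5.18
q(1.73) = -21.70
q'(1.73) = -40.74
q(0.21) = 0.61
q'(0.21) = 2.47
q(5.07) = -558.31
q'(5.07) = -323.65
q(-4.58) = 288.84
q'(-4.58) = -211.38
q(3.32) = -160.17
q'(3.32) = -143.20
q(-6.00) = 700.99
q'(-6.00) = -376.89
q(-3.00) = 64.60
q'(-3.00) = -82.11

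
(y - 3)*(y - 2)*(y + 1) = y^3 - 4*y^2 + y + 6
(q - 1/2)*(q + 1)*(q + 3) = q^3 + 7*q^2/2 + q - 3/2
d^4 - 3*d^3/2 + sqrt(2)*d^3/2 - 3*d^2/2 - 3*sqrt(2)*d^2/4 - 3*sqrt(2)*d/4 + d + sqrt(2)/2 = (d - 2)*(d - 1/2)*(d + 1)*(d + sqrt(2)/2)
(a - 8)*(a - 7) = a^2 - 15*a + 56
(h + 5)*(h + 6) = h^2 + 11*h + 30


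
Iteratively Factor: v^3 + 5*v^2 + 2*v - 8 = (v + 2)*(v^2 + 3*v - 4) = (v + 2)*(v + 4)*(v - 1)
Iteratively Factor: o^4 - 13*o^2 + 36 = (o + 3)*(o^3 - 3*o^2 - 4*o + 12) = (o - 3)*(o + 3)*(o^2 - 4) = (o - 3)*(o - 2)*(o + 3)*(o + 2)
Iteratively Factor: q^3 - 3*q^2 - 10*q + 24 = (q - 4)*(q^2 + q - 6) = (q - 4)*(q + 3)*(q - 2)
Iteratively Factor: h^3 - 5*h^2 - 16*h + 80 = (h - 4)*(h^2 - h - 20) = (h - 4)*(h + 4)*(h - 5)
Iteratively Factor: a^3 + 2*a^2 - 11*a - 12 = (a - 3)*(a^2 + 5*a + 4) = (a - 3)*(a + 1)*(a + 4)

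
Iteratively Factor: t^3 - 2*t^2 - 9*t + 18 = (t - 2)*(t^2 - 9) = (t - 3)*(t - 2)*(t + 3)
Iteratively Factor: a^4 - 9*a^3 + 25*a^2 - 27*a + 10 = (a - 1)*(a^3 - 8*a^2 + 17*a - 10) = (a - 2)*(a - 1)*(a^2 - 6*a + 5) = (a - 5)*(a - 2)*(a - 1)*(a - 1)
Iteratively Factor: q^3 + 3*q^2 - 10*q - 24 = (q + 2)*(q^2 + q - 12) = (q - 3)*(q + 2)*(q + 4)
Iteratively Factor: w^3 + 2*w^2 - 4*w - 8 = (w + 2)*(w^2 - 4) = (w - 2)*(w + 2)*(w + 2)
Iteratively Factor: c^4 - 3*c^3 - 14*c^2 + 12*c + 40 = (c + 2)*(c^3 - 5*c^2 - 4*c + 20) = (c + 2)^2*(c^2 - 7*c + 10) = (c - 2)*(c + 2)^2*(c - 5)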